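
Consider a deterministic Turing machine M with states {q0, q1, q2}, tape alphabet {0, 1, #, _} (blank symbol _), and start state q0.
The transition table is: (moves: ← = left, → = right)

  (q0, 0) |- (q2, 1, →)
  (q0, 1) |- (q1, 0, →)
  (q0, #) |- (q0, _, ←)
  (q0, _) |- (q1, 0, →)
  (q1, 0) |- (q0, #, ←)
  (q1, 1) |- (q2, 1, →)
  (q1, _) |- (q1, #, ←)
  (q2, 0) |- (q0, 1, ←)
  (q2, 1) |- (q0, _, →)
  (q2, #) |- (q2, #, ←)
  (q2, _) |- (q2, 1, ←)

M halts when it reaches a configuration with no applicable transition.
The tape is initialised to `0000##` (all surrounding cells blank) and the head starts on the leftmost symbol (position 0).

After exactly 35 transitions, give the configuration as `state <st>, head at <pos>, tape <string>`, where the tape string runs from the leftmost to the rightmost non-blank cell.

q0 | [0]000##   read 0 → write 1, move →, go to q2
q2 | 1[0]00##   read 0 → write 1, move ←, go to q0
q0 | [1]100##   read 1 → write 0, move →, go to q1
q1 | 0[1]00##   read 1 → write 1, move →, go to q2
q2 | 01[0]0##   read 0 → write 1, move ←, go to q0
q0 | 0[1]10##   read 1 → write 0, move →, go to q1
q1 | 00[1]0##   read 1 → write 1, move →, go to q2
q2 | 001[0]##   read 0 → write 1, move ←, go to q0
q0 | 00[1]1##   read 1 → write 0, move →, go to q1
q1 | 000[1]##   read 1 → write 1, move →, go to q2
q2 | 0001[#]#   read # → write #, move ←, go to q2
q2 | 000[1]##   read 1 → write _, move →, go to q0
q0 | 000_[#]#   read # → write _, move ←, go to q0
q0 | 000[_]_#   read _ → write 0, move →, go to q1
q1 | 0000[_]#   read _ → write #, move ←, go to q1
q1 | 000[0]##   read 0 → write #, move ←, go to q0
q0 | 00[0]###   read 0 → write 1, move →, go to q2
q2 | 001[#]##   read # → write #, move ←, go to q2
q2 | 00[1]###   read 1 → write _, move →, go to q0
q0 | 00_[#]##   read # → write _, move ←, go to q0
q0 | 00[_]_##   read _ → write 0, move →, go to q1
q1 | 000[_]##   read _ → write #, move ←, go to q1
q1 | 00[0]###   read 0 → write #, move ←, go to q0
q0 | 0[0]####   read 0 → write 1, move →, go to q2
q2 | 01[#]###   read # → write #, move ←, go to q2
q2 | 0[1]####   read 1 → write _, move →, go to q0
q0 | 0_[#]###   read # → write _, move ←, go to q0
q0 | 0[_]_###   read _ → write 0, move →, go to q1
q1 | 00[_]###   read _ → write #, move ←, go to q1
q1 | 0[0]####   read 0 → write #, move ←, go to q0
q0 | [0]#####   read 0 → write 1, move →, go to q2
q2 | 1[#]####   read # → write #, move ←, go to q2
q2 | [1]#####   read 1 → write _, move →, go to q0
q0 | _[#]####   read # → write _, move ←, go to q0
q0 | [_]_####   read _ → write 0, move →, go to q1
q1 | 0[_]####
After 35 steps: state q1, head at 1, tape 0_####.

state q1, head at 1, tape 0_####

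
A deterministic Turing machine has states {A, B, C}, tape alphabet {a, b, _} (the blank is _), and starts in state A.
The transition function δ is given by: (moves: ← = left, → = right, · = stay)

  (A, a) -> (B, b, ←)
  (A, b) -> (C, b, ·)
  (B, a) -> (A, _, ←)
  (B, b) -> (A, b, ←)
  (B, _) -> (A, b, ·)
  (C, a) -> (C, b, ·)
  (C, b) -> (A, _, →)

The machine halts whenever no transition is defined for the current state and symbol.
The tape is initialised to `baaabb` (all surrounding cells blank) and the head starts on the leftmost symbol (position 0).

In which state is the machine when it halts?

A

A | [b]aaabb_   read b → write b, move ·, go to C
C | [b]aaabb_   read b → write _, move →, go to A
A | _[a]aabb_   read a → write b, move ←, go to B
B | [_]baabb_   read _ → write b, move ·, go to A
A | [b]baabb_   read b → write b, move ·, go to C
C | [b]baabb_   read b → write _, move →, go to A
A | _[b]aabb_   read b → write b, move ·, go to C
C | _[b]aabb_   read b → write _, move →, go to A
A | __[a]abb_   read a → write b, move ←, go to B
B | _[_]babb_   read _ → write b, move ·, go to A
A | _[b]babb_   read b → write b, move ·, go to C
C | _[b]babb_   read b → write _, move →, go to A
A | __[b]abb_   read b → write b, move ·, go to C
C | __[b]abb_   read b → write _, move →, go to A
A | ___[a]bb_   read a → write b, move ←, go to B
B | __[_]bbb_   read _ → write b, move ·, go to A
A | __[b]bbb_   read b → write b, move ·, go to C
C | __[b]bbb_   read b → write _, move →, go to A
A | ___[b]bb_   read b → write b, move ·, go to C
C | ___[b]bb_   read b → write _, move →, go to A
A | ____[b]b_   read b → write b, move ·, go to C
C | ____[b]b_   read b → write _, move →, go to A
A | _____[b]_   read b → write b, move ·, go to C
C | _____[b]_   read b → write _, move →, go to A
A | ______[_]
No transition is defined for (A, _); M halts in state A.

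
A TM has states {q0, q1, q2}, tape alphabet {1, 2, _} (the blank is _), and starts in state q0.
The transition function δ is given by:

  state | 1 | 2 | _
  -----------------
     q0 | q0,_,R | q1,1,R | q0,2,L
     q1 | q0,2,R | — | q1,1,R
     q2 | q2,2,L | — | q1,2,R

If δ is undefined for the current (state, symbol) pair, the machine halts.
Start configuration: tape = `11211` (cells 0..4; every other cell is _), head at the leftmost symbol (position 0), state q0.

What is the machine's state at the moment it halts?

state=q0 head=0 tape=[1]1211_   (q0,1)→(q0,_,R)
state=q0 head=1 tape=_[1]211_   (q0,1)→(q0,_,R)
state=q0 head=2 tape=__[2]11_   (q0,2)→(q1,1,R)
state=q1 head=3 tape=__1[1]1_   (q1,1)→(q0,2,R)
state=q0 head=4 tape=__12[1]_   (q0,1)→(q0,_,R)
state=q0 head=5 tape=__12_[_]   (q0,_)→(q0,2,L)
state=q0 head=4 tape=__12[_]2   (q0,_)→(q0,2,L)
state=q0 head=3 tape=__1[2]22   (q0,2)→(q1,1,R)
state=q1 head=4 tape=__11[2]2
No transition is defined for (q1, 2); M halts in state q1.

q1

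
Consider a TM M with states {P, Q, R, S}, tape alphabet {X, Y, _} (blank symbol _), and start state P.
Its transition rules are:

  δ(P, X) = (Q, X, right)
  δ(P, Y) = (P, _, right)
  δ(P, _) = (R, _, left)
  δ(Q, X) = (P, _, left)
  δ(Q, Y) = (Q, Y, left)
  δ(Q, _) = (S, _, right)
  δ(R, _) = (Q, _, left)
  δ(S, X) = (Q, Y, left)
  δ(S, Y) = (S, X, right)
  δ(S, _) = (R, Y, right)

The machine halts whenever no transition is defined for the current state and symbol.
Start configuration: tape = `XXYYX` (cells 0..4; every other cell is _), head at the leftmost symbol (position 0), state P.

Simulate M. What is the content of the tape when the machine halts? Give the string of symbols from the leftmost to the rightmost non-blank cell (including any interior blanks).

state=P head=0 tape=[X]XYYX__   (P,X)→(Q,X,right)
state=Q head=1 tape=X[X]YYX__   (Q,X)→(P,_,left)
state=P head=0 tape=[X]_YYX__   (P,X)→(Q,X,right)
state=Q head=1 tape=X[_]YYX__   (Q,_)→(S,_,right)
state=S head=2 tape=X_[Y]YX__   (S,Y)→(S,X,right)
state=S head=3 tape=X_X[Y]X__   (S,Y)→(S,X,right)
state=S head=4 tape=X_XX[X]__   (S,X)→(Q,Y,left)
state=Q head=3 tape=X_X[X]Y__   (Q,X)→(P,_,left)
state=P head=2 tape=X_[X]_Y__   (P,X)→(Q,X,right)
state=Q head=3 tape=X_X[_]Y__   (Q,_)→(S,_,right)
state=S head=4 tape=X_X_[Y]__   (S,Y)→(S,X,right)
state=S head=5 tape=X_X_X[_]_   (S,_)→(R,Y,right)
state=R head=6 tape=X_X_XY[_]   (R,_)→(Q,_,left)
state=Q head=5 tape=X_X_X[Y]_   (Q,Y)→(Q,Y,left)
state=Q head=4 tape=X_X_[X]Y_   (Q,X)→(P,_,left)
state=P head=3 tape=X_X[_]_Y_   (P,_)→(R,_,left)
state=R head=2 tape=X_[X]__Y_
The non-blank tape span at halt is X_X__Y.

X_X__Y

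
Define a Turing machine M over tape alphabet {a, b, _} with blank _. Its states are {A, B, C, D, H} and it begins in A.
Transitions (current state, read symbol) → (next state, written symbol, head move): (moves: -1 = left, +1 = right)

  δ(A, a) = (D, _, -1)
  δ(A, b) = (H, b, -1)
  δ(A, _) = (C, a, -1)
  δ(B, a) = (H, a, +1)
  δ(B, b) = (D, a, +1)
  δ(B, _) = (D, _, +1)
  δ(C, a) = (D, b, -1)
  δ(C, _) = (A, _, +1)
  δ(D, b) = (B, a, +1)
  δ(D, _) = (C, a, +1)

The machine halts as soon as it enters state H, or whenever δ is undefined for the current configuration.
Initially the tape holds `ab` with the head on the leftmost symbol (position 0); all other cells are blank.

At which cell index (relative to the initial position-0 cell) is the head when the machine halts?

A | _[a]b   read a → write _, move -1, go to D
D | [_]_b   read _ → write a, move +1, go to C
C | a[_]b   read _ → write _, move +1, go to A
A | a_[b]   read b → write b, move -1, go to H
H | a[_]b
At halt the head is at cell 0.

0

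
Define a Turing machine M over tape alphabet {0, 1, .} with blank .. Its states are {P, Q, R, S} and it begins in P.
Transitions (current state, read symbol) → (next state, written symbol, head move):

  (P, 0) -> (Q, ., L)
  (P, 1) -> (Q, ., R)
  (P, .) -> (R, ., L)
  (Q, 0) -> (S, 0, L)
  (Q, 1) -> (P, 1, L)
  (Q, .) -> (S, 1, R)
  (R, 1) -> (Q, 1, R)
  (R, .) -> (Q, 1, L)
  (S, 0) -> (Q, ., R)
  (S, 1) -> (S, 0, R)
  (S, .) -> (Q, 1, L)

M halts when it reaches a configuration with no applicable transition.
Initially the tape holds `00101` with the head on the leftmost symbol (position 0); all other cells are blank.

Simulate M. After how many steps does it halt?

P | ....[0]0101   read 0 → write ., move L, go to Q
Q | ...[.].0101   read . → write 1, move R, go to S
S | ...1[.]0101   read . → write 1, move L, go to Q
Q | ...[1]10101   read 1 → write 1, move L, go to P
P | ..[.]110101   read . → write ., move L, go to R
R | .[.].110101   read . → write 1, move L, go to Q
Q | [.]1.110101   read . → write 1, move R, go to S
S | 1[1].110101   read 1 → write 0, move R, go to S
S | 10[.]110101   read . → write 1, move L, go to Q
Q | 1[0]1110101   read 0 → write 0, move L, go to S
S | [1]01110101   read 1 → write 0, move R, go to S
S | 0[0]1110101   read 0 → write ., move R, go to Q
Q | 0.[1]110101   read 1 → write 1, move L, go to P
P | 0[.]1110101   read . → write ., move L, go to R
R | [0].1110101
M halts after 14 transitions.

14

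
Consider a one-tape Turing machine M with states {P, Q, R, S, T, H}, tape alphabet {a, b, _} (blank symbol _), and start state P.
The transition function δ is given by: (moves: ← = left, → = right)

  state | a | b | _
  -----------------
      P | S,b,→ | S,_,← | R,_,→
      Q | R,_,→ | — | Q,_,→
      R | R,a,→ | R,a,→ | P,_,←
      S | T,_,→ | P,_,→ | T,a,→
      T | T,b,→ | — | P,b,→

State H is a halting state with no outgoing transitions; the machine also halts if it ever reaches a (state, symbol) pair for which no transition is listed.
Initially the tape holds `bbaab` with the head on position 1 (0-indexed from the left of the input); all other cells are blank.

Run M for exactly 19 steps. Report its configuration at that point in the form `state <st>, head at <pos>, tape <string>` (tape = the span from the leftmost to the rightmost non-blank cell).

state R, head at 8, tape aabab

state=P head=1 tape=b[b]aab____   (P,b)→(S,_,←)
state=S head=0 tape=[b]_aab____   (S,b)→(P,_,→)
state=P head=1 tape=_[_]aab____   (P,_)→(R,_,→)
state=R head=2 tape=__[a]ab____   (R,a)→(R,a,→)
state=R head=3 tape=__a[a]b____   (R,a)→(R,a,→)
state=R head=4 tape=__aa[b]____   (R,b)→(R,a,→)
state=R head=5 tape=__aaa[_]___   (R,_)→(P,_,←)
state=P head=4 tape=__aa[a]____   (P,a)→(S,b,→)
state=S head=5 tape=__aab[_]___   (S,_)→(T,a,→)
state=T head=6 tape=__aaba[_]__   (T,_)→(P,b,→)
state=P head=7 tape=__aabab[_]_   (P,_)→(R,_,→)
state=R head=8 tape=__aabab_[_]   (R,_)→(P,_,←)
state=P head=7 tape=__aabab[_]_   (P,_)→(R,_,→)
state=R head=8 tape=__aabab_[_]   (R,_)→(P,_,←)
state=P head=7 tape=__aabab[_]_   (P,_)→(R,_,→)
state=R head=8 tape=__aabab_[_]   (R,_)→(P,_,←)
state=P head=7 tape=__aabab[_]_   (P,_)→(R,_,→)
state=R head=8 tape=__aabab_[_]   (R,_)→(P,_,←)
state=P head=7 tape=__aabab[_]_   (P,_)→(R,_,→)
state=R head=8 tape=__aabab_[_]
After 19 steps: state R, head at 8, tape aabab.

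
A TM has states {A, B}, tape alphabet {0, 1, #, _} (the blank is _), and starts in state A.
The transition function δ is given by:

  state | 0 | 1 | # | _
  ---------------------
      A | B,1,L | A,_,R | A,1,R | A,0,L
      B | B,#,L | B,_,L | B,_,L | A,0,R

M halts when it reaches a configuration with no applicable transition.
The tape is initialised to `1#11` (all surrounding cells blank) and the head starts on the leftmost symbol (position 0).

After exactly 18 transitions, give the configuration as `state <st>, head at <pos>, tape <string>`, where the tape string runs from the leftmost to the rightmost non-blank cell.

A | [1]#11__   read 1 → write _, move R, go to A
A | _[#]11__   read # → write 1, move R, go to A
A | _1[1]1__   read 1 → write _, move R, go to A
A | _1_[1]__   read 1 → write _, move R, go to A
A | _1__[_]_   read _ → write 0, move L, go to A
A | _1_[_]0_   read _ → write 0, move L, go to A
A | _1[_]00_   read _ → write 0, move L, go to A
A | _[1]000_   read 1 → write _, move R, go to A
A | __[0]00_   read 0 → write 1, move L, go to B
B | _[_]100_   read _ → write 0, move R, go to A
A | _0[1]00_   read 1 → write _, move R, go to A
A | _0_[0]0_   read 0 → write 1, move L, go to B
B | _0[_]10_   read _ → write 0, move R, go to A
A | _00[1]0_   read 1 → write _, move R, go to A
A | _00_[0]_   read 0 → write 1, move L, go to B
B | _00[_]1_   read _ → write 0, move R, go to A
A | _000[1]_   read 1 → write _, move R, go to A
A | _000_[_]   read _ → write 0, move L, go to A
A | _000[_]0
After 18 steps: state A, head at 4, tape 000_0.

state A, head at 4, tape 000_0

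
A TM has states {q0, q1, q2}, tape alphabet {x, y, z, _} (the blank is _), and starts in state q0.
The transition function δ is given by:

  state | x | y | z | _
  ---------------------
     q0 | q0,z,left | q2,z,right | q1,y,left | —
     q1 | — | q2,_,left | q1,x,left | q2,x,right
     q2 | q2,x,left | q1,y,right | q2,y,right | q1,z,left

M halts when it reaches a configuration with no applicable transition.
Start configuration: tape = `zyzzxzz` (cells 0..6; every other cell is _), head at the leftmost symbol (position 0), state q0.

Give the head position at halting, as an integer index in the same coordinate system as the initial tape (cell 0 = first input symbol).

4

state=q0 head=0 tape=_[z]yzzxzz   (q0,z)→(q1,y,left)
state=q1 head=-1 tape=[_]yyzzxzz   (q1,_)→(q2,x,right)
state=q2 head=0 tape=x[y]yzzxzz   (q2,y)→(q1,y,right)
state=q1 head=1 tape=xy[y]zzxzz   (q1,y)→(q2,_,left)
state=q2 head=0 tape=x[y]_zzxzz   (q2,y)→(q1,y,right)
state=q1 head=1 tape=xy[_]zzxzz   (q1,_)→(q2,x,right)
state=q2 head=2 tape=xyx[z]zxzz   (q2,z)→(q2,y,right)
state=q2 head=3 tape=xyxy[z]xzz   (q2,z)→(q2,y,right)
state=q2 head=4 tape=xyxyy[x]zz   (q2,x)→(q2,x,left)
state=q2 head=3 tape=xyxy[y]xzz   (q2,y)→(q1,y,right)
state=q1 head=4 tape=xyxyy[x]zz
At halt the head is at cell 4.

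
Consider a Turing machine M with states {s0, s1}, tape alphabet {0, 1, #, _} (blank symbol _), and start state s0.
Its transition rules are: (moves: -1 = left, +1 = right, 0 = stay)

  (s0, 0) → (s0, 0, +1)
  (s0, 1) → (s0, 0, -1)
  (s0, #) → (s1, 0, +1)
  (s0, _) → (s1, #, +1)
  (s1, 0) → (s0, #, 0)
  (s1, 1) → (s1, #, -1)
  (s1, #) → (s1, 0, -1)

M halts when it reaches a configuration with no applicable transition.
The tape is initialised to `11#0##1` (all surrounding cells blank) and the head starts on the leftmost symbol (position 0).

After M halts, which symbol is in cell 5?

s0 | _[1]1#0##1_   read 1 → write 0, move -1, go to s0
s0 | [_]01#0##1_   read _ → write #, move +1, go to s1
s1 | #[0]1#0##1_   read 0 → write #, move 0, go to s0
s0 | #[#]1#0##1_   read # → write 0, move +1, go to s1
s1 | #0[1]#0##1_   read 1 → write #, move -1, go to s1
s1 | #[0]##0##1_   read 0 → write #, move 0, go to s0
s0 | #[#]##0##1_   read # → write 0, move +1, go to s1
s1 | #0[#]#0##1_   read # → write 0, move -1, go to s1
s1 | #[0]0#0##1_   read 0 → write #, move 0, go to s0
s0 | #[#]0#0##1_   read # → write 0, move +1, go to s1
s1 | #0[0]#0##1_   read 0 → write #, move 0, go to s0
s0 | #0[#]#0##1_   read # → write 0, move +1, go to s1
s1 | #00[#]0##1_   read # → write 0, move -1, go to s1
s1 | #0[0]00##1_   read 0 → write #, move 0, go to s0
s0 | #0[#]00##1_   read # → write 0, move +1, go to s1
s1 | #00[0]0##1_   read 0 → write #, move 0, go to s0
s0 | #00[#]0##1_   read # → write 0, move +1, go to s1
s1 | #000[0]##1_   read 0 → write #, move 0, go to s0
s0 | #000[#]##1_   read # → write 0, move +1, go to s1
s1 | #0000[#]#1_   read # → write 0, move -1, go to s1
s1 | #000[0]0#1_   read 0 → write #, move 0, go to s0
s0 | #000[#]0#1_   read # → write 0, move +1, go to s1
s1 | #0000[0]#1_   read 0 → write #, move 0, go to s0
s0 | #0000[#]#1_   read # → write 0, move +1, go to s1
s1 | #00000[#]1_   read # → write 0, move -1, go to s1
s1 | #0000[0]01_   read 0 → write #, move 0, go to s0
s0 | #0000[#]01_   read # → write 0, move +1, go to s1
s1 | #00000[0]1_   read 0 → write #, move 0, go to s0
s0 | #00000[#]1_   read # → write 0, move +1, go to s1
s1 | #000000[1]_   read 1 → write #, move -1, go to s1
s1 | #00000[0]#_   read 0 → write #, move 0, go to s0
s0 | #00000[#]#_   read # → write 0, move +1, go to s1
s1 | #000000[#]_   read # → write 0, move -1, go to s1
s1 | #00000[0]0_   read 0 → write #, move 0, go to s0
s0 | #00000[#]0_   read # → write 0, move +1, go to s1
s1 | #000000[0]_   read 0 → write #, move 0, go to s0
s0 | #000000[#]_   read # → write 0, move +1, go to s1
s1 | #0000000[_]
Cell 5 holds 0 when M halts.

0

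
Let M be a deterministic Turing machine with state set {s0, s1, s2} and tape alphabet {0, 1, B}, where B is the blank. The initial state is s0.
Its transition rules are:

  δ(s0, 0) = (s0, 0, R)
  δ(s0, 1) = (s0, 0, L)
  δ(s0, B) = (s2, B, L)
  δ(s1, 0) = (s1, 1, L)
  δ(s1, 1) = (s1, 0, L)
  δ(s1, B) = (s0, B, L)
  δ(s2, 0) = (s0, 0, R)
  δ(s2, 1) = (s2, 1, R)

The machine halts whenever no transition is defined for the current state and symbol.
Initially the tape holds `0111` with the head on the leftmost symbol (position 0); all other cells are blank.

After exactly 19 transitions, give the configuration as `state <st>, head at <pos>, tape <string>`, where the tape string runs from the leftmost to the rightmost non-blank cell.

state s2, head at 3, tape 0000

state=s0 head=0 tape=[0]111B   (s0,0)→(s0,0,R)
state=s0 head=1 tape=0[1]11B   (s0,1)→(s0,0,L)
state=s0 head=0 tape=[0]011B   (s0,0)→(s0,0,R)
state=s0 head=1 tape=0[0]11B   (s0,0)→(s0,0,R)
state=s0 head=2 tape=00[1]1B   (s0,1)→(s0,0,L)
state=s0 head=1 tape=0[0]01B   (s0,0)→(s0,0,R)
state=s0 head=2 tape=00[0]1B   (s0,0)→(s0,0,R)
state=s0 head=3 tape=000[1]B   (s0,1)→(s0,0,L)
state=s0 head=2 tape=00[0]0B   (s0,0)→(s0,0,R)
state=s0 head=3 tape=000[0]B   (s0,0)→(s0,0,R)
state=s0 head=4 tape=0000[B]   (s0,B)→(s2,B,L)
state=s2 head=3 tape=000[0]B   (s2,0)→(s0,0,R)
state=s0 head=4 tape=0000[B]   (s0,B)→(s2,B,L)
state=s2 head=3 tape=000[0]B   (s2,0)→(s0,0,R)
state=s0 head=4 tape=0000[B]   (s0,B)→(s2,B,L)
state=s2 head=3 tape=000[0]B   (s2,0)→(s0,0,R)
state=s0 head=4 tape=0000[B]   (s0,B)→(s2,B,L)
state=s2 head=3 tape=000[0]B   (s2,0)→(s0,0,R)
state=s0 head=4 tape=0000[B]   (s0,B)→(s2,B,L)
state=s2 head=3 tape=000[0]B
After 19 steps: state s2, head at 3, tape 0000.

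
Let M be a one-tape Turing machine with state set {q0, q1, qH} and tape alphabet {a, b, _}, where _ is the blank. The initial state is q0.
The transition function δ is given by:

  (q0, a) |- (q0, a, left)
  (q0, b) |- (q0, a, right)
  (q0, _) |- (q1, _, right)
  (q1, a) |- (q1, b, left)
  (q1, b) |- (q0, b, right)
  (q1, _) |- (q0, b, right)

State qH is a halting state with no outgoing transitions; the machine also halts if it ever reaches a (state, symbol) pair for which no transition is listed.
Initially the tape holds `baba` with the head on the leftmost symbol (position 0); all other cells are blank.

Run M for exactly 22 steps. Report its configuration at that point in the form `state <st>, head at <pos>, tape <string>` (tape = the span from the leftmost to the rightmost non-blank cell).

q0 | ___[b]aba   read b → write a, move right, go to q0
q0 | ___a[a]ba   read a → write a, move left, go to q0
q0 | ___[a]aba   read a → write a, move left, go to q0
q0 | __[_]aaba   read _ → write _, move right, go to q1
q1 | ___[a]aba   read a → write b, move left, go to q1
q1 | __[_]baba   read _ → write b, move right, go to q0
q0 | __b[b]aba   read b → write a, move right, go to q0
q0 | __ba[a]ba   read a → write a, move left, go to q0
q0 | __b[a]aba   read a → write a, move left, go to q0
q0 | __[b]aaba   read b → write a, move right, go to q0
q0 | __a[a]aba   read a → write a, move left, go to q0
q0 | __[a]aaba   read a → write a, move left, go to q0
q0 | _[_]aaaba   read _ → write _, move right, go to q1
q1 | __[a]aaba   read a → write b, move left, go to q1
q1 | _[_]baaba   read _ → write b, move right, go to q0
q0 | _b[b]aaba   read b → write a, move right, go to q0
q0 | _ba[a]aba   read a → write a, move left, go to q0
q0 | _b[a]aaba   read a → write a, move left, go to q0
q0 | _[b]aaaba   read b → write a, move right, go to q0
q0 | _a[a]aaba   read a → write a, move left, go to q0
q0 | _[a]aaaba   read a → write a, move left, go to q0
q0 | [_]aaaaba   read _ → write _, move right, go to q1
q1 | _[a]aaaba
After 22 steps: state q1, head at -2, tape aaaaba.

state q1, head at -2, tape aaaaba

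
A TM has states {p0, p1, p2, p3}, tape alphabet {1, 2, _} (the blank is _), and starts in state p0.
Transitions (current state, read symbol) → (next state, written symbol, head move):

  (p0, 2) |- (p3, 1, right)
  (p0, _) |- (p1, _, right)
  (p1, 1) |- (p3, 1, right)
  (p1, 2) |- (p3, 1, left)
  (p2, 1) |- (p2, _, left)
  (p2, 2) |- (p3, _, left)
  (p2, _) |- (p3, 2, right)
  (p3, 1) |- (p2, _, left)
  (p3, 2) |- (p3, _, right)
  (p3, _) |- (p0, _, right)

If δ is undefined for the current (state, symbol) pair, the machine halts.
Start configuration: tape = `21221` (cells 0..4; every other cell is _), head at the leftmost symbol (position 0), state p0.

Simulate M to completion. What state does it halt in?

p0

state=p0 head=0 tape=_[2]1221   (p0,2)→(p3,1,right)
state=p3 head=1 tape=_1[1]221   (p3,1)→(p2,_,left)
state=p2 head=0 tape=_[1]_221   (p2,1)→(p2,_,left)
state=p2 head=-1 tape=[_]__221   (p2,_)→(p3,2,right)
state=p3 head=0 tape=2[_]_221   (p3,_)→(p0,_,right)
state=p0 head=1 tape=2_[_]221   (p0,_)→(p1,_,right)
state=p1 head=2 tape=2__[2]21   (p1,2)→(p3,1,left)
state=p3 head=1 tape=2_[_]121   (p3,_)→(p0,_,right)
state=p0 head=2 tape=2__[1]21
No transition is defined for (p0, 1); M halts in state p0.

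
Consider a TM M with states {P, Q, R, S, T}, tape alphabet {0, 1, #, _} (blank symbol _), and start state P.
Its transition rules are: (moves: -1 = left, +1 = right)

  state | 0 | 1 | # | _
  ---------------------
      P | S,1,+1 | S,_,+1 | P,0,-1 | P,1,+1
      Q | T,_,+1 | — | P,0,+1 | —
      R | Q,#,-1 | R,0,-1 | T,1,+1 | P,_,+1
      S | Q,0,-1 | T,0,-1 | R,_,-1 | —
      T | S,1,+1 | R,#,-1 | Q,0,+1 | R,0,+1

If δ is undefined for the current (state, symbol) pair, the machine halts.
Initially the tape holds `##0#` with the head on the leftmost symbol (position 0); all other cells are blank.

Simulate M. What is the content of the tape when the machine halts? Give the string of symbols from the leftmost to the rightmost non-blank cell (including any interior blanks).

P | __[#]#0#   read # → write 0, move -1, go to P
P | _[_]0#0#   read _ → write 1, move +1, go to P
P | _1[0]#0#   read 0 → write 1, move +1, go to S
S | _11[#]0#   read # → write _, move -1, go to R
R | _1[1]_0#   read 1 → write 0, move -1, go to R
R | _[1]0_0#   read 1 → write 0, move -1, go to R
R | [_]00_0#   read _ → write _, move +1, go to P
P | _[0]0_0#   read 0 → write 1, move +1, go to S
S | _1[0]_0#   read 0 → write 0, move -1, go to Q
Q | _[1]0_0#
The non-blank tape span at halt is 10_0#.

10_0#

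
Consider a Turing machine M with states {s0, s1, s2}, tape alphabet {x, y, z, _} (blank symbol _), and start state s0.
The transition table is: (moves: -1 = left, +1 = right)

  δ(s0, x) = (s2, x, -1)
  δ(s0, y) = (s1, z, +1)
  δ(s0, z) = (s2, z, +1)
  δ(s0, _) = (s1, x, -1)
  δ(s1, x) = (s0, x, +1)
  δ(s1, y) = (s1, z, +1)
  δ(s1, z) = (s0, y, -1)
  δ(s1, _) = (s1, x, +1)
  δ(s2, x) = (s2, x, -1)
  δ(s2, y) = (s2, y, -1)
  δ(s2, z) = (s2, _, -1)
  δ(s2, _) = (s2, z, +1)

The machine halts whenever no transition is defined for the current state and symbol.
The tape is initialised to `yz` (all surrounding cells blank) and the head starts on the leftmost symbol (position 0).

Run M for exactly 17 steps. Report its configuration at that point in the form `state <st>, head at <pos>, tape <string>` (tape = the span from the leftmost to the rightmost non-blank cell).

state=s0 head=0 tape=___[y]z   (s0,y)→(s1,z,+1)
state=s1 head=1 tape=___z[z]   (s1,z)→(s0,y,-1)
state=s0 head=0 tape=___[z]y   (s0,z)→(s2,z,+1)
state=s2 head=1 tape=___z[y]   (s2,y)→(s2,y,-1)
state=s2 head=0 tape=___[z]y   (s2,z)→(s2,_,-1)
state=s2 head=-1 tape=__[_]_y   (s2,_)→(s2,z,+1)
state=s2 head=0 tape=__z[_]y   (s2,_)→(s2,z,+1)
state=s2 head=1 tape=__zz[y]   (s2,y)→(s2,y,-1)
state=s2 head=0 tape=__z[z]y   (s2,z)→(s2,_,-1)
state=s2 head=-1 tape=__[z]_y   (s2,z)→(s2,_,-1)
state=s2 head=-2 tape=_[_]__y   (s2,_)→(s2,z,+1)
state=s2 head=-1 tape=_z[_]_y   (s2,_)→(s2,z,+1)
state=s2 head=0 tape=_zz[_]y   (s2,_)→(s2,z,+1)
state=s2 head=1 tape=_zzz[y]   (s2,y)→(s2,y,-1)
state=s2 head=0 tape=_zz[z]y   (s2,z)→(s2,_,-1)
state=s2 head=-1 tape=_z[z]_y   (s2,z)→(s2,_,-1)
state=s2 head=-2 tape=_[z]__y   (s2,z)→(s2,_,-1)
state=s2 head=-3 tape=[_]___y
After 17 steps: state s2, head at -3, tape y.

state s2, head at -3, tape y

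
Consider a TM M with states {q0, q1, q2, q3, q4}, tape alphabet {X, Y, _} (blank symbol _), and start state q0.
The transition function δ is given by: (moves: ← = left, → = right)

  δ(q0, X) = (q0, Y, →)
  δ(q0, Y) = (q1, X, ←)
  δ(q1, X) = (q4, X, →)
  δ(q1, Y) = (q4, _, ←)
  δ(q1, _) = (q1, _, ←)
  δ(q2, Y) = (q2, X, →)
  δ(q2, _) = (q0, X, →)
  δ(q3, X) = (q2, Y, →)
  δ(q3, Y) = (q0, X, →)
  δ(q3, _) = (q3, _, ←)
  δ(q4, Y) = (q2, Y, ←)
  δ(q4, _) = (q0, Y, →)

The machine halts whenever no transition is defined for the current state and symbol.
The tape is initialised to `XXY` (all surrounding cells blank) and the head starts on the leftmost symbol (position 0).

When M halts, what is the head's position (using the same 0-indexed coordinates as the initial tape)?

state=q0 head=0 tape=_[X]XY   (q0,X)→(q0,Y,→)
state=q0 head=1 tape=_Y[X]Y   (q0,X)→(q0,Y,→)
state=q0 head=2 tape=_YY[Y]   (q0,Y)→(q1,X,←)
state=q1 head=1 tape=_Y[Y]X   (q1,Y)→(q4,_,←)
state=q4 head=0 tape=_[Y]_X   (q4,Y)→(q2,Y,←)
state=q2 head=-1 tape=[_]Y_X   (q2,_)→(q0,X,→)
state=q0 head=0 tape=X[Y]_X   (q0,Y)→(q1,X,←)
state=q1 head=-1 tape=[X]X_X   (q1,X)→(q4,X,→)
state=q4 head=0 tape=X[X]_X
At halt the head is at cell 0.

0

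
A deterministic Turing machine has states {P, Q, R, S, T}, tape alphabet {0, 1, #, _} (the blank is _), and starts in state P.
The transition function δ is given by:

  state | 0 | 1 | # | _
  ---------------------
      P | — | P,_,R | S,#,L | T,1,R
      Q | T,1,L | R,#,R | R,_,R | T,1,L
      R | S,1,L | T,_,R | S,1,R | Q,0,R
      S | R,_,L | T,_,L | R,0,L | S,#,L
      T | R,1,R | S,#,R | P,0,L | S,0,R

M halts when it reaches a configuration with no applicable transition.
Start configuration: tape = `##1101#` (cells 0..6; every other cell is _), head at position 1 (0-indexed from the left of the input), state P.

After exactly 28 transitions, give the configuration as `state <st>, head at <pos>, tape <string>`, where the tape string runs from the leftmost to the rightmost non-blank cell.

state Q, head at -1, tape 00##10#1#

P | __#[#]1101#   read # → write #, move L, go to S
S | __[#]#1101#   read # → write 0, move L, go to R
R | _[_]0#1101#   read _ → write 0, move R, go to Q
Q | _0[0]#1101#   read 0 → write 1, move L, go to T
T | _[0]1#1101#   read 0 → write 1, move R, go to R
R | _1[1]#1101#   read 1 → write _, move R, go to T
T | _1_[#]1101#   read # → write 0, move L, go to P
P | _1[_]01101#   read _ → write 1, move R, go to T
T | _11[0]1101#   read 0 → write 1, move R, go to R
R | _111[1]101#   read 1 → write _, move R, go to T
T | _111_[1]01#   read 1 → write #, move R, go to S
S | _111_#[0]1#   read 0 → write _, move L, go to R
R | _111_[#]_1#   read # → write 1, move R, go to S
S | _111_1[_]1#   read _ → write #, move L, go to S
S | _111_[1]#1#   read 1 → write _, move L, go to T
T | _111[_]_#1#   read _ → write 0, move R, go to S
S | _1110[_]#1#   read _ → write #, move L, go to S
S | _111[0]##1#   read 0 → write _, move L, go to R
R | _11[1]_##1#   read 1 → write _, move R, go to T
T | _11_[_]##1#   read _ → write 0, move R, go to S
S | _11_0[#]#1#   read # → write 0, move L, go to R
R | _11_[0]0#1#   read 0 → write 1, move L, go to S
S | _11[_]10#1#   read _ → write #, move L, go to S
S | _1[1]#10#1#   read 1 → write _, move L, go to T
T | _[1]_#10#1#   read 1 → write #, move R, go to S
S | _#[_]#10#1#   read _ → write #, move L, go to S
S | _[#]##10#1#   read # → write 0, move L, go to R
R | [_]0##10#1#   read _ → write 0, move R, go to Q
Q | 0[0]##10#1#
After 28 steps: state Q, head at -1, tape 00##10#1#.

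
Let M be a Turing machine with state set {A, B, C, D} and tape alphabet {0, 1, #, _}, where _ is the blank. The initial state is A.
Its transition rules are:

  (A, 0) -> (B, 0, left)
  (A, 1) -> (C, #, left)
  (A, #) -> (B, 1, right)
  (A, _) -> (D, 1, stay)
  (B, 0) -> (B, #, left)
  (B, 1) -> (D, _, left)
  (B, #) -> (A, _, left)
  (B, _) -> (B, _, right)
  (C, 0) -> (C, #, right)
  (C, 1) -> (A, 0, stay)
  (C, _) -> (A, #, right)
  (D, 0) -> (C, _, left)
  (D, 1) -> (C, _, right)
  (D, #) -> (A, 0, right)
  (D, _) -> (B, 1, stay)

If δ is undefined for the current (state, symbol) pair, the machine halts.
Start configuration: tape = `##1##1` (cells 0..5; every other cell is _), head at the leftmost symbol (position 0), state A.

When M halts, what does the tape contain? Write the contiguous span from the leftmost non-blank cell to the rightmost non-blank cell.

state=A head=0 tape=_[#]#1##1   (A,#)→(B,1,right)
state=B head=1 tape=_1[#]1##1   (B,#)→(A,_,left)
state=A head=0 tape=_[1]_1##1   (A,1)→(C,#,left)
state=C head=-1 tape=[_]#_1##1   (C,_)→(A,#,right)
state=A head=0 tape=#[#]_1##1   (A,#)→(B,1,right)
state=B head=1 tape=#1[_]1##1   (B,_)→(B,_,right)
state=B head=2 tape=#1_[1]##1   (B,1)→(D,_,left)
state=D head=1 tape=#1[_]_##1   (D,_)→(B,1,stay)
state=B head=1 tape=#1[1]_##1   (B,1)→(D,_,left)
state=D head=0 tape=#[1]__##1   (D,1)→(C,_,right)
state=C head=1 tape=#_[_]_##1   (C,_)→(A,#,right)
state=A head=2 tape=#_#[_]##1   (A,_)→(D,1,stay)
state=D head=2 tape=#_#[1]##1   (D,1)→(C,_,right)
state=C head=3 tape=#_#_[#]#1
The non-blank tape span at halt is #_#_##1.

#_#_##1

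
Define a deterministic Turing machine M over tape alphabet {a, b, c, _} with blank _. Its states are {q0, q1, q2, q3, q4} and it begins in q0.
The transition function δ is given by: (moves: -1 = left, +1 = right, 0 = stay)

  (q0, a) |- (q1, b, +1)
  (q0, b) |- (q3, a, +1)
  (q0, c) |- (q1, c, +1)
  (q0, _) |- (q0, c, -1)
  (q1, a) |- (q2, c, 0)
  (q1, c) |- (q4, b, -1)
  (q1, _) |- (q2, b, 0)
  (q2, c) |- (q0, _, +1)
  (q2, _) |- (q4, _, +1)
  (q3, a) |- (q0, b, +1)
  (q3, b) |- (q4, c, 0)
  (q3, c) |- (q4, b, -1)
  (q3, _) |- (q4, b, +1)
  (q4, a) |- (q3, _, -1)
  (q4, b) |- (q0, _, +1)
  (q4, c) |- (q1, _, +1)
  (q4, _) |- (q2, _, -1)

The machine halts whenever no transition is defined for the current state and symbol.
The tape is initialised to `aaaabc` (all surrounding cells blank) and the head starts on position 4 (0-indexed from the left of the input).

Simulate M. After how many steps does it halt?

25

state=q0 head=4 tape=_aaaa[b]c   (q0,b)→(q3,a,+1)
state=q3 head=5 tape=_aaaaa[c]   (q3,c)→(q4,b,-1)
state=q4 head=4 tape=_aaaa[a]b   (q4,a)→(q3,_,-1)
state=q3 head=3 tape=_aaa[a]_b   (q3,a)→(q0,b,+1)
state=q0 head=4 tape=_aaab[_]b   (q0,_)→(q0,c,-1)
state=q0 head=3 tape=_aaa[b]cb   (q0,b)→(q3,a,+1)
state=q3 head=4 tape=_aaaa[c]b   (q3,c)→(q4,b,-1)
state=q4 head=3 tape=_aaa[a]bb   (q4,a)→(q3,_,-1)
state=q3 head=2 tape=_aa[a]_bb   (q3,a)→(q0,b,+1)
state=q0 head=3 tape=_aab[_]bb   (q0,_)→(q0,c,-1)
state=q0 head=2 tape=_aa[b]cbb   (q0,b)→(q3,a,+1)
state=q3 head=3 tape=_aaa[c]bb   (q3,c)→(q4,b,-1)
state=q4 head=2 tape=_aa[a]bbb   (q4,a)→(q3,_,-1)
state=q3 head=1 tape=_a[a]_bbb   (q3,a)→(q0,b,+1)
state=q0 head=2 tape=_ab[_]bbb   (q0,_)→(q0,c,-1)
state=q0 head=1 tape=_a[b]cbbb   (q0,b)→(q3,a,+1)
state=q3 head=2 tape=_aa[c]bbb   (q3,c)→(q4,b,-1)
state=q4 head=1 tape=_a[a]bbbb   (q4,a)→(q3,_,-1)
state=q3 head=0 tape=_[a]_bbbb   (q3,a)→(q0,b,+1)
state=q0 head=1 tape=_b[_]bbbb   (q0,_)→(q0,c,-1)
state=q0 head=0 tape=_[b]cbbbb   (q0,b)→(q3,a,+1)
state=q3 head=1 tape=_a[c]bbbb   (q3,c)→(q4,b,-1)
state=q4 head=0 tape=_[a]bbbbb   (q4,a)→(q3,_,-1)
state=q3 head=-1 tape=[_]_bbbbb   (q3,_)→(q4,b,+1)
state=q4 head=0 tape=b[_]bbbbb   (q4,_)→(q2,_,-1)
state=q2 head=-1 tape=[b]_bbbbb
M halts after 25 transitions.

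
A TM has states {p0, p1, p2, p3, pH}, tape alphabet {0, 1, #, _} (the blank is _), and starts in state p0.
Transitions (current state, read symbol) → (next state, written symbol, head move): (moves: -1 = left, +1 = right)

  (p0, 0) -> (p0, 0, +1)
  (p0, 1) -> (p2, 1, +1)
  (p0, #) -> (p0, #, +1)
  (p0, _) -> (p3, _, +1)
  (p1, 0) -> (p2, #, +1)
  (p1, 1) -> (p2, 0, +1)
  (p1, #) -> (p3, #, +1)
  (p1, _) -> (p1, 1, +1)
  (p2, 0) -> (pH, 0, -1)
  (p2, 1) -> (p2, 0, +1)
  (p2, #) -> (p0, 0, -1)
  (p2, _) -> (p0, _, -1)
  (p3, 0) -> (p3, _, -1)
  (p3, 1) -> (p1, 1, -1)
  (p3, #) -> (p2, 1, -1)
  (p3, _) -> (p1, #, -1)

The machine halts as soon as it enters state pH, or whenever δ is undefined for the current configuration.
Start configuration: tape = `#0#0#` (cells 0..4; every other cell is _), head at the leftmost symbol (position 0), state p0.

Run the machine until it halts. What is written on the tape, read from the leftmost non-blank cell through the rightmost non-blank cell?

#0#0#101

state=p0 head=0 tape=[#]0#0#___   (p0,#)→(p0,#,+1)
state=p0 head=1 tape=#[0]#0#___   (p0,0)→(p0,0,+1)
state=p0 head=2 tape=#0[#]0#___   (p0,#)→(p0,#,+1)
state=p0 head=3 tape=#0#[0]#___   (p0,0)→(p0,0,+1)
state=p0 head=4 tape=#0#0[#]___   (p0,#)→(p0,#,+1)
state=p0 head=5 tape=#0#0#[_]__   (p0,_)→(p3,_,+1)
state=p3 head=6 tape=#0#0#_[_]_   (p3,_)→(p1,#,-1)
state=p1 head=5 tape=#0#0#[_]#_   (p1,_)→(p1,1,+1)
state=p1 head=6 tape=#0#0#1[#]_   (p1,#)→(p3,#,+1)
state=p3 head=7 tape=#0#0#1#[_]   (p3,_)→(p1,#,-1)
state=p1 head=6 tape=#0#0#1[#]#   (p1,#)→(p3,#,+1)
state=p3 head=7 tape=#0#0#1#[#]   (p3,#)→(p2,1,-1)
state=p2 head=6 tape=#0#0#1[#]1   (p2,#)→(p0,0,-1)
state=p0 head=5 tape=#0#0#[1]01   (p0,1)→(p2,1,+1)
state=p2 head=6 tape=#0#0#1[0]1   (p2,0)→(pH,0,-1)
state=pH head=5 tape=#0#0#[1]01
The non-blank tape span at halt is #0#0#101.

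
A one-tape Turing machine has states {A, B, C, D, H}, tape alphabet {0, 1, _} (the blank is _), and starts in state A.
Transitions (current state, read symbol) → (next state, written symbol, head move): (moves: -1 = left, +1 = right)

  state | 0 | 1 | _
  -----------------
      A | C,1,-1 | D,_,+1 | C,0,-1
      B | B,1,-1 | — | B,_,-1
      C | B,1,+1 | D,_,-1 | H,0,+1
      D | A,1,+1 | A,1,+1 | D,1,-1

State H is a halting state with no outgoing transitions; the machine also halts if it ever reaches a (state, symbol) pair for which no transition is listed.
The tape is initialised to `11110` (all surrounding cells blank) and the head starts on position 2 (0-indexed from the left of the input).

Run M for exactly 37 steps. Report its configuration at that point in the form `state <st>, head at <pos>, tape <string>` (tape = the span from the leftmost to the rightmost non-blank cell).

state D, head at 5, tape 11_1_11

A | 11[1]10__   read 1 → write _, move +1, go to D
D | 11_[1]0__   read 1 → write 1, move +1, go to A
A | 11_1[0]__   read 0 → write 1, move -1, go to C
C | 11_[1]1__   read 1 → write _, move -1, go to D
D | 11[_]_1__   read _ → write 1, move -1, go to D
D | 1[1]1_1__   read 1 → write 1, move +1, go to A
A | 11[1]_1__   read 1 → write _, move +1, go to D
D | 11_[_]1__   read _ → write 1, move -1, go to D
D | 11[_]11__   read _ → write 1, move -1, go to D
D | 1[1]111__   read 1 → write 1, move +1, go to A
A | 11[1]11__   read 1 → write _, move +1, go to D
D | 11_[1]1__   read 1 → write 1, move +1, go to A
A | 11_1[1]__   read 1 → write _, move +1, go to D
D | 11_1_[_]_   read _ → write 1, move -1, go to D
D | 11_1[_]1_   read _ → write 1, move -1, go to D
D | 11_[1]11_   read 1 → write 1, move +1, go to A
A | 11_1[1]1_   read 1 → write _, move +1, go to D
D | 11_1_[1]_   read 1 → write 1, move +1, go to A
A | 11_1_1[_]   read _ → write 0, move -1, go to C
C | 11_1_[1]0   read 1 → write _, move -1, go to D
D | 11_1[_]_0   read _ → write 1, move -1, go to D
D | 11_[1]1_0   read 1 → write 1, move +1, go to A
A | 11_1[1]_0   read 1 → write _, move +1, go to D
D | 11_1_[_]0   read _ → write 1, move -1, go to D
D | 11_1[_]10   read _ → write 1, move -1, go to D
D | 11_[1]110   read 1 → write 1, move +1, go to A
A | 11_1[1]10   read 1 → write _, move +1, go to D
D | 11_1_[1]0   read 1 → write 1, move +1, go to A
A | 11_1_1[0]   read 0 → write 1, move -1, go to C
C | 11_1_[1]1   read 1 → write _, move -1, go to D
D | 11_1[_]_1   read _ → write 1, move -1, go to D
D | 11_[1]1_1   read 1 → write 1, move +1, go to A
A | 11_1[1]_1   read 1 → write _, move +1, go to D
D | 11_1_[_]1   read _ → write 1, move -1, go to D
D | 11_1[_]11   read _ → write 1, move -1, go to D
D | 11_[1]111   read 1 → write 1, move +1, go to A
A | 11_1[1]11   read 1 → write _, move +1, go to D
D | 11_1_[1]1
After 37 steps: state D, head at 5, tape 11_1_11.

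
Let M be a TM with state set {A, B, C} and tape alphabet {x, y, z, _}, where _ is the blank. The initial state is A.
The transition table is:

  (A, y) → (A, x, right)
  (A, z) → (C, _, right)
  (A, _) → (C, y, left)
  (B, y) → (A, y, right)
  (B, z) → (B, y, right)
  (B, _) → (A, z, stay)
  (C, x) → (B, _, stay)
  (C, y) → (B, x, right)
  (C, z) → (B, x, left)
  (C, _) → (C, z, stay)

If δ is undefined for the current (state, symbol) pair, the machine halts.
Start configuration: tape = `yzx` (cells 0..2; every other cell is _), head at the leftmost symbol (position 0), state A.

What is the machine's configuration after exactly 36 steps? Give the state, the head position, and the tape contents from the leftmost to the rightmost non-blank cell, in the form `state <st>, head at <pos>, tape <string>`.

A | [y]zx_____   read y → write x, move right, go to A
A | x[z]x_____   read z → write _, move right, go to C
C | x_[x]_____   read x → write _, move stay, go to B
B | x_[_]_____   read _ → write z, move stay, go to A
A | x_[z]_____   read z → write _, move right, go to C
C | x__[_]____   read _ → write z, move stay, go to C
C | x__[z]____   read z → write x, move left, go to B
B | x_[_]x____   read _ → write z, move stay, go to A
A | x_[z]x____   read z → write _, move right, go to C
C | x__[x]____   read x → write _, move stay, go to B
B | x__[_]____   read _ → write z, move stay, go to A
A | x__[z]____   read z → write _, move right, go to C
C | x___[_]___   read _ → write z, move stay, go to C
C | x___[z]___   read z → write x, move left, go to B
B | x__[_]x___   read _ → write z, move stay, go to A
A | x__[z]x___   read z → write _, move right, go to C
C | x___[x]___   read x → write _, move stay, go to B
B | x___[_]___   read _ → write z, move stay, go to A
A | x___[z]___   read z → write _, move right, go to C
C | x____[_]__   read _ → write z, move stay, go to C
C | x____[z]__   read z → write x, move left, go to B
B | x___[_]x__   read _ → write z, move stay, go to A
A | x___[z]x__   read z → write _, move right, go to C
C | x____[x]__   read x → write _, move stay, go to B
B | x____[_]__   read _ → write z, move stay, go to A
A | x____[z]__   read z → write _, move right, go to C
C | x_____[_]_   read _ → write z, move stay, go to C
C | x_____[z]_   read z → write x, move left, go to B
B | x____[_]x_   read _ → write z, move stay, go to A
A | x____[z]x_   read z → write _, move right, go to C
C | x_____[x]_   read x → write _, move stay, go to B
B | x_____[_]_   read _ → write z, move stay, go to A
A | x_____[z]_   read z → write _, move right, go to C
C | x______[_]   read _ → write z, move stay, go to C
C | x______[z]   read z → write x, move left, go to B
B | x_____[_]x   read _ → write z, move stay, go to A
A | x_____[z]x
After 36 steps: state A, head at 6, tape x_____zx.

state A, head at 6, tape x_____zx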